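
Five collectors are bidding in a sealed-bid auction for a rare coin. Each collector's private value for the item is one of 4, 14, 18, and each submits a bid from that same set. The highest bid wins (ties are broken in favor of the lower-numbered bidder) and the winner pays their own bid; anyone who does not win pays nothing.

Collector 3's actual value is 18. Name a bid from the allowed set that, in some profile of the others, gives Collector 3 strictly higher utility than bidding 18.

Suppose Collector 1 bids 4, Collector 2 bids 4, Collector 4 bids 4 and Collector 5 bids 4.
Bid 18: wins, pays 18, utility 18 - 18 = 0.
Bid 14: wins, pays 14, utility 18 - 14 = 4.
So bidding 14 beats truth here (4 > 0).

14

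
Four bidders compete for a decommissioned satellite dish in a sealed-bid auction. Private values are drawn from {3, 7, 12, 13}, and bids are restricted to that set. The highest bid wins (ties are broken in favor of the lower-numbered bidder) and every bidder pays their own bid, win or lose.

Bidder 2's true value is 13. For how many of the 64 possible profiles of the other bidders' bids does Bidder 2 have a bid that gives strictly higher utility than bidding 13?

34

Others bid (3, 3, 3): truth gives 0; bid 7 gives 6 > 0. Violating.
Others bid (3, 3, 7): truth gives 0; bid 7 gives 6 > 0. Violating.
Others bid (3, 3, 12): truth gives 0; bid 12 gives 1 > 0. Violating.
Others bid (3, 7, 3): truth gives 0; bid 7 gives 6 > 0. Violating.
Others bid (3, 3, 13): truth gives 0; no alternative beats it.
Others bid (3, 7, 13): truth gives 0; no alternative beats it.
(Checking all 64 profiles: 34 have a profitable deviation, 30 do not.)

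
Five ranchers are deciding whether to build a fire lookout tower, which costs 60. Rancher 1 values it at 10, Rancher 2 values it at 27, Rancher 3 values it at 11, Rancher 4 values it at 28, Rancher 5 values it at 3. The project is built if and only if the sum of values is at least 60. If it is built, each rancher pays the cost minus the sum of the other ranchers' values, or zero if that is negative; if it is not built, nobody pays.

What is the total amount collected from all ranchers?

17

Total value 79 ≥ cost 60, so it is built.
Rancher 1: others sum to 69; max(0, 60 - 69) = 0.
Rancher 2: others sum to 52; max(0, 60 - 52) = 8.
Rancher 3: others sum to 68; max(0, 60 - 68) = 0.
Rancher 4: others sum to 51; max(0, 60 - 51) = 9.
Rancher 5: others sum to 76; max(0, 60 - 76) = 0.
Total collected = 0 + 8 + 0 + 9 + 0 = 17.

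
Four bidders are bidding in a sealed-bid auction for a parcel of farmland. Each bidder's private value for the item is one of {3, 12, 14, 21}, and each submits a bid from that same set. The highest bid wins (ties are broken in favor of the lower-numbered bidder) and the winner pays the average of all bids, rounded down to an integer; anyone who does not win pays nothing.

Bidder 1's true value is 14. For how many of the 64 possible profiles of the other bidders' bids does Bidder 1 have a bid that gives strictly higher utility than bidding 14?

10

Others bid (3, 3, 3): truth gives 9; bid 3 gives 11 > 9. Violating.
Others bid (3, 3, 12): truth gives 6; bid 12 gives 7 > 6. Violating.
Others bid (3, 3, 21): truth gives 0; bid 21 gives 2 > 0. Violating.
Others bid (3, 12, 3): truth gives 6; bid 12 gives 7 > 6. Violating.
Others bid (3, 3, 14): truth gives 6; no alternative beats it.
Others bid (3, 12, 14): truth gives 4; no alternative beats it.
(Checking all 64 profiles: 10 have a profitable deviation, 54 do not.)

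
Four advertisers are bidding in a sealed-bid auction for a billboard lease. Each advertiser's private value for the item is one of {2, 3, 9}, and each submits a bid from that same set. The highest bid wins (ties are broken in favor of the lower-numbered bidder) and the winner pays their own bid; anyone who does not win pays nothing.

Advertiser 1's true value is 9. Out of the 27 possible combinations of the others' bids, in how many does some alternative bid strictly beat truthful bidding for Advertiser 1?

8

Others bid (2, 2, 2): truth gives 0; bid 2 gives 7 > 0. Violating.
Others bid (2, 2, 3): truth gives 0; bid 3 gives 6 > 0. Violating.
Others bid (2, 3, 2): truth gives 0; bid 3 gives 6 > 0. Violating.
Others bid (2, 3, 3): truth gives 0; bid 3 gives 6 > 0. Violating.
Others bid (2, 2, 9): truth gives 0; no alternative beats it.
Others bid (2, 3, 9): truth gives 0; no alternative beats it.
(Checking all 27 profiles: 8 have a profitable deviation, 19 do not.)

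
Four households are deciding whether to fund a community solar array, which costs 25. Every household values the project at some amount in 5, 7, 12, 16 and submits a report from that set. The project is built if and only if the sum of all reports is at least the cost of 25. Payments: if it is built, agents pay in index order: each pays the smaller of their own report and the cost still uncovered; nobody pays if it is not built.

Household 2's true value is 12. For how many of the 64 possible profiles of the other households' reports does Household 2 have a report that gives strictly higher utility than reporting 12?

60

Others report (5, 5, 12): truth gives 0; report 5 gives 7 > 0. Violating.
Others report (5, 5, 16): truth gives 0; report 5 gives 7 > 0. Violating.
Others report (5, 7, 7): truth gives 0; report 7 gives 5 > 0. Violating.
Others report (5, 7, 12): truth gives 0; report 5 gives 7 > 0. Violating.
Others report (5, 5, 5): truth gives 0; no alternative beats it.
Others report (5, 5, 7): truth gives 0; no alternative beats it.
(Checking all 64 profiles: 60 have a profitable deviation, 4 do not.)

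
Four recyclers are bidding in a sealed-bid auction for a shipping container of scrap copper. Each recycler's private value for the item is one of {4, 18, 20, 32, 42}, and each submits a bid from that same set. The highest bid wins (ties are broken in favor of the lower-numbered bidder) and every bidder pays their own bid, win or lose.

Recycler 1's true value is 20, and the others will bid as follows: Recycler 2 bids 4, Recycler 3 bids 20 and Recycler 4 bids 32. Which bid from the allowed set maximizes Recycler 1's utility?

4

Bid 4: loses but pays 4, utility -4.
Bid 18: loses but pays 18, utility -18.
Bid 20: loses but pays 20, utility -20.
Bid 32: wins, pays 32, utility 20 - 32 = -12.
Bid 42: wins, pays 42, utility 20 - 42 = -22.
The best choice is 4 with utility -4.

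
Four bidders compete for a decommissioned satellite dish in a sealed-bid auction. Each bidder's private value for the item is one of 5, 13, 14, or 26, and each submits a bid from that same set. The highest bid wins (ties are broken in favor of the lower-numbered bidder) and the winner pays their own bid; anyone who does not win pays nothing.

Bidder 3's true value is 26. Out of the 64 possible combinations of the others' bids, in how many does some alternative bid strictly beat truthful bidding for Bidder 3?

Others bid (5, 5, 5): truth gives 0; bid 13 gives 13 > 0. Violating.
Others bid (5, 5, 13): truth gives 0; bid 13 gives 13 > 0. Violating.
Others bid (5, 5, 14): truth gives 0; bid 14 gives 12 > 0. Violating.
Others bid (5, 13, 5): truth gives 0; bid 14 gives 12 > 0. Violating.
Others bid (5, 5, 26): truth gives 0; no alternative beats it.
Others bid (5, 13, 26): truth gives 0; no alternative beats it.
(Checking all 64 profiles: 12 have a profitable deviation, 52 do not.)

12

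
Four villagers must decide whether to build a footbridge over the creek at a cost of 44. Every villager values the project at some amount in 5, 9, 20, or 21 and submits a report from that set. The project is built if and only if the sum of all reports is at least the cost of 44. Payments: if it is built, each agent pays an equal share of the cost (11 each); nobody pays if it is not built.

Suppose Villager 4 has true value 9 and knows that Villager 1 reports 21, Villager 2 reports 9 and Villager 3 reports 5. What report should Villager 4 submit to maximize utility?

Report 5: project not built, utility 0.
Report 9: project built, pays 11, utility 9 - 11 = -2.
Report 20: project built, pays 11, utility 9 - 11 = -2.
Report 21: project built, pays 11, utility 9 - 11 = -2.
The best choice is 5 with utility 0.

5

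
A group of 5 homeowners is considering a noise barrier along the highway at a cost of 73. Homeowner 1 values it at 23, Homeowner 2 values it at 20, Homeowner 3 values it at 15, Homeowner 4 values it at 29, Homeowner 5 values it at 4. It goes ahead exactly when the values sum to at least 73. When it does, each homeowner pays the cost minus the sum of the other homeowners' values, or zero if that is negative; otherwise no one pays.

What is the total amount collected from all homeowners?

18

Total value 91 ≥ cost 73, so it is built.
Homeowner 1: others sum to 68; max(0, 73 - 68) = 5.
Homeowner 2: others sum to 71; max(0, 73 - 71) = 2.
Homeowner 3: others sum to 76; max(0, 73 - 76) = 0.
Homeowner 4: others sum to 62; max(0, 73 - 62) = 11.
Homeowner 5: others sum to 87; max(0, 73 - 87) = 0.
Total collected = 5 + 2 + 0 + 11 + 0 = 18.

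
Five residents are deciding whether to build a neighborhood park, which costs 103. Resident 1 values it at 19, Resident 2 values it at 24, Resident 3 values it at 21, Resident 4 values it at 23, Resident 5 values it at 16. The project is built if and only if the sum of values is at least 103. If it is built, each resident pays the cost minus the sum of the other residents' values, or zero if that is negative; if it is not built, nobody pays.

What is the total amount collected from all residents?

103

Total value 103 ≥ cost 103, so it is built.
Resident 1: others sum to 84; max(0, 103 - 84) = 19.
Resident 2: others sum to 79; max(0, 103 - 79) = 24.
Resident 3: others sum to 82; max(0, 103 - 82) = 21.
Resident 4: others sum to 80; max(0, 103 - 80) = 23.
Resident 5: others sum to 87; max(0, 103 - 87) = 16.
Total collected = 19 + 24 + 21 + 23 + 16 = 103.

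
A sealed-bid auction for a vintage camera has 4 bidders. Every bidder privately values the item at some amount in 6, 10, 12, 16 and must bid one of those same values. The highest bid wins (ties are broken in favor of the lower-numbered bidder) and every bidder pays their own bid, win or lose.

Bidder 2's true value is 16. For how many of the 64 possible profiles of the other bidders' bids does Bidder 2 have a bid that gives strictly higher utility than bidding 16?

Others bid (6, 6, 6): truth gives 0; bid 10 gives 6 > 0. Violating.
Others bid (6, 6, 10): truth gives 0; bid 10 gives 6 > 0. Violating.
Others bid (6, 6, 12): truth gives 0; bid 12 gives 4 > 0. Violating.
Others bid (6, 10, 6): truth gives 0; bid 10 gives 6 > 0. Violating.
Others bid (6, 6, 16): truth gives 0; no alternative beats it.
Others bid (6, 10, 16): truth gives 0; no alternative beats it.
(Checking all 64 profiles: 34 have a profitable deviation, 30 do not.)

34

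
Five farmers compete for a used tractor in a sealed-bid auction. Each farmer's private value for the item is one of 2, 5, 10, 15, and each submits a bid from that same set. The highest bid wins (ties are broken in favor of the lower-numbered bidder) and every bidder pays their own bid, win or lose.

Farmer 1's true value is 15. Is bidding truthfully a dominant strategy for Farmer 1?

Consider the case where Farmer 2 bids 2, Farmer 3 bids 2, Farmer 4 bids 2 and Farmer 5 bids 2.
Truthful bid 15: wins, pays 15, utility 15 - 15 = 0.
Bid 2 instead: wins, pays 2, utility 15 - 2 = 13.
Since 13 > 0, bidding 2 is strictly better here, so truthful bidding is not dominant.

No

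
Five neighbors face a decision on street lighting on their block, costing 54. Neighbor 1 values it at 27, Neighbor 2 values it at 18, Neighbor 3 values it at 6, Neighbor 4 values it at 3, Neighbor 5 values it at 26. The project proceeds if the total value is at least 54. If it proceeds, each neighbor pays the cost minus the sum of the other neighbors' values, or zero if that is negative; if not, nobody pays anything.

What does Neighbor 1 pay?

1

Total value 80 ≥ cost 54, so the project is built.
The other neighbors' values sum to 53.
Cost minus that sum is 54 - 53 = 1.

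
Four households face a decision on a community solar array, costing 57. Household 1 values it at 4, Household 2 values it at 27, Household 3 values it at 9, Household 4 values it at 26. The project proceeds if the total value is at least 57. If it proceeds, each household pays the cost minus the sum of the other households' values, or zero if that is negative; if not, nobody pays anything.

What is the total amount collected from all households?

35

Total value 66 ≥ cost 57, so it is built.
Household 1: others sum to 62; max(0, 57 - 62) = 0.
Household 2: others sum to 39; max(0, 57 - 39) = 18.
Household 3: others sum to 57; max(0, 57 - 57) = 0.
Household 4: others sum to 40; max(0, 57 - 40) = 17.
Total collected = 0 + 18 + 0 + 17 = 35.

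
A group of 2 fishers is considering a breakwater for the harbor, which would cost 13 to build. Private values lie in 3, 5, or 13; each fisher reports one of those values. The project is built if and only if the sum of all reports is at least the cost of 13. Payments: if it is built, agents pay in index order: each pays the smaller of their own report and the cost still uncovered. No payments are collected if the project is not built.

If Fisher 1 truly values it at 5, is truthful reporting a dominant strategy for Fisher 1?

No

Consider the case where Fisher 2 reports 13.
Truthful report 5: project built, pays 5, utility 5 - 5 = 0.
Report 3 instead: project built, pays 3, utility 5 - 3 = 2.
Since 2 > 0, reporting 3 is strictly better here, so truthful reporting is not dominant.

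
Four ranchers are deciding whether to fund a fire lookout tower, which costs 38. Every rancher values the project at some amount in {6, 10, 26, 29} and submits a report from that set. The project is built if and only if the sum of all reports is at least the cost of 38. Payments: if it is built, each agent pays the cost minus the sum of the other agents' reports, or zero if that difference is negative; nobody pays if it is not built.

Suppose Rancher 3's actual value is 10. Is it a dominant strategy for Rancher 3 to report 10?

Yes

Check each profile of the others' reports and compare truth against every alternative report.
Others report (6, 6, 26): truth gives 10, best alternative gives 10.
Others report (6, 6, 29): truth gives 10, best alternative gives 10.
Others report (6, 10, 26): truth gives 10, best alternative gives 10.
Others report (6, 10, 29): truth gives 10, best alternative gives 10.
Others report (6, 26, 6): truth gives 10, best alternative gives 10.
Others report (6, 26, 10): truth gives 10, best alternative gives 10.
(Remaining 58 profiles checked similarly; truth is weakly best in each.)
In every case the truthful report is at least as good as any alternative, so it is a dominant strategy.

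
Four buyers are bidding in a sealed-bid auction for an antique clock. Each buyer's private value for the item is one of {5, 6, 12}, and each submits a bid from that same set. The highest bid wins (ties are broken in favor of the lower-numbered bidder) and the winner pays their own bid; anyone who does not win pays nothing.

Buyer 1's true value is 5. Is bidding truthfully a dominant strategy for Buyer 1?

Yes

Check each profile of the others' bids and compare truth against every alternative bid.
Others bid (5, 5, 5): truth gives 0, best alternative gives -1.
Others bid (5, 5, 6): truth gives 0, best alternative gives -1.
Others bid (5, 6, 5): truth gives 0, best alternative gives -1.
Others bid (5, 6, 6): truth gives 0, best alternative gives -1.
Others bid (6, 5, 5): truth gives 0, best alternative gives -1.
Others bid (6, 5, 6): truth gives 0, best alternative gives -1.
(Remaining 21 profiles checked similarly; truth is weakly best in each.)
In every case the truthful bid is at least as good as any alternative, so it is a dominant strategy.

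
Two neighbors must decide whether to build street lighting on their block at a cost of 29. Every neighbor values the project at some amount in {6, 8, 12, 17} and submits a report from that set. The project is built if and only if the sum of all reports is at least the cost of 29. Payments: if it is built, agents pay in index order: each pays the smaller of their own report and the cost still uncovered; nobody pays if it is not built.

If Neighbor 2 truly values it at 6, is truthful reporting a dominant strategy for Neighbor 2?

Check each profile of the others' reports and compare truth against every alternative report.
Others report (6): truth gives 0, best alternative gives 0.
Others report (8): truth gives 0, best alternative gives 0.
Others report (12): truth gives 0, best alternative gives 0.
Others report (17): truth gives 0, best alternative gives 0.
In every case the truthful report is at least as good as any alternative, so it is a dominant strategy.

Yes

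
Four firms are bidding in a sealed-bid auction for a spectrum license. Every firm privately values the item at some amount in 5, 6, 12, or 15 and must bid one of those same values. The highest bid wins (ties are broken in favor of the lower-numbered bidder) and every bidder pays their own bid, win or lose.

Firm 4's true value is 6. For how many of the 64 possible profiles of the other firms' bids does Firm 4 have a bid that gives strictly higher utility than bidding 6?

Others bid (5, 5, 6): truth gives -6; bid 5 gives -5 > -6. Violating.
Others bid (5, 5, 12): truth gives -6; bid 5 gives -5 > -6. Violating.
Others bid (5, 5, 15): truth gives -6; bid 5 gives -5 > -6. Violating.
Others bid (5, 6, 5): truth gives -6; bid 5 gives -5 > -6. Violating.
Others bid (5, 5, 5): truth gives 0; no alternative beats it.
(Checking all 64 profiles: 63 have a profitable deviation, 1 does not.)

63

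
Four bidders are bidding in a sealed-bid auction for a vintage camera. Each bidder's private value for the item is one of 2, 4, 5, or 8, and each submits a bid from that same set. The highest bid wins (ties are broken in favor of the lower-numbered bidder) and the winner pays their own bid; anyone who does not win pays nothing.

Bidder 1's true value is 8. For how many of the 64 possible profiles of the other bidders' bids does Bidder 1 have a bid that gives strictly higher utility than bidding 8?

27

Others bid (2, 2, 2): truth gives 0; bid 2 gives 6 > 0. Violating.
Others bid (2, 2, 4): truth gives 0; bid 4 gives 4 > 0. Violating.
Others bid (2, 2, 5): truth gives 0; bid 5 gives 3 > 0. Violating.
Others bid (2, 4, 2): truth gives 0; bid 4 gives 4 > 0. Violating.
Others bid (2, 2, 8): truth gives 0; no alternative beats it.
Others bid (2, 4, 8): truth gives 0; no alternative beats it.
(Checking all 64 profiles: 27 have a profitable deviation, 37 do not.)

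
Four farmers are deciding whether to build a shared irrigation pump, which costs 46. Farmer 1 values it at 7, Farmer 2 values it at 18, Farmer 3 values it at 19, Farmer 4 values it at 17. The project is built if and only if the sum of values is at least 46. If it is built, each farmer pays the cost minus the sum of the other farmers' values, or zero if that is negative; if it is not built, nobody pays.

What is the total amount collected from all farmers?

Total value 61 ≥ cost 46, so it is built.
Farmer 1: others sum to 54; max(0, 46 - 54) = 0.
Farmer 2: others sum to 43; max(0, 46 - 43) = 3.
Farmer 3: others sum to 42; max(0, 46 - 42) = 4.
Farmer 4: others sum to 44; max(0, 46 - 44) = 2.
Total collected = 0 + 3 + 4 + 2 = 9.

9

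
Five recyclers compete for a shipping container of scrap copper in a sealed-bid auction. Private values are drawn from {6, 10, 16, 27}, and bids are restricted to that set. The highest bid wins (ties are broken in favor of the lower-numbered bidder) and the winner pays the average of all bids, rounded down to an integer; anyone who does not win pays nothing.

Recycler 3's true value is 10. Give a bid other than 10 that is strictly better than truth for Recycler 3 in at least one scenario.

16

Suppose Recycler 1 bids 6, Recycler 2 bids 10, Recycler 4 bids 6 and Recycler 5 bids 6.
Bid 10: loses, pays 0, utility 0.
Bid 16: wins, pays 8, utility 10 - 8 = 2.
So bidding 16 beats truth here (2 > 0).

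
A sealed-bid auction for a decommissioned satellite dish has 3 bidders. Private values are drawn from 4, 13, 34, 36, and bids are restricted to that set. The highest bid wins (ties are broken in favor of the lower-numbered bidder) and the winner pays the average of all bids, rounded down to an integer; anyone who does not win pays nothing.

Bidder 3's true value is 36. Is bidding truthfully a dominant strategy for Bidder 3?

Consider the case where Bidder 1 bids 4 and Bidder 2 bids 4.
Truthful bid 36: wins, pays 14, utility 36 - 14 = 22.
Bid 13 instead: wins, pays 7, utility 36 - 7 = 29.
Since 29 > 22, bidding 13 is strictly better here, so truthful bidding is not dominant.

No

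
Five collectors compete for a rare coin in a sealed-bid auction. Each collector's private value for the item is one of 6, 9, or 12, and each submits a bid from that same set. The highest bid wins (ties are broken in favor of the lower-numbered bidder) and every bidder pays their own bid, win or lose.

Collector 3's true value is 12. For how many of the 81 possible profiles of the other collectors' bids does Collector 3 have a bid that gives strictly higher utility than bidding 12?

Others bid (6, 6, 6, 6): truth gives 0; bid 9 gives 3 > 0. Violating.
Others bid (6, 6, 6, 9): truth gives 0; bid 9 gives 3 > 0. Violating.
Others bid (6, 6, 9, 6): truth gives 0; bid 9 gives 3 > 0. Violating.
Others bid (6, 6, 9, 9): truth gives 0; bid 9 gives 3 > 0. Violating.
Others bid (6, 6, 6, 12): truth gives 0; no alternative beats it.
Others bid (6, 6, 9, 12): truth gives 0; no alternative beats it.
(Checking all 81 profiles: 49 have a profitable deviation, 32 do not.)

49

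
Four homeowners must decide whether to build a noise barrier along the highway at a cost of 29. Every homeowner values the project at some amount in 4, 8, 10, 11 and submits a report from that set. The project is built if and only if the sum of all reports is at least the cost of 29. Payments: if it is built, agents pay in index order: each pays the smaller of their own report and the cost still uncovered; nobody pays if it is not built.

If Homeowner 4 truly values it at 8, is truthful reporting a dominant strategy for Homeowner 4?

Yes

Check each profile of the others' reports and compare truth against every alternative report.
Others report (8, 10, 11): truth gives 8, best alternative gives 8.
Others report (8, 11, 10): truth gives 8, best alternative gives 8.
Others report (8, 11, 11): truth gives 8, best alternative gives 8.
Others report (10, 8, 11): truth gives 8, best alternative gives 8.
Others report (10, 10, 10): truth gives 8, best alternative gives 8.
Others report (10, 10, 11): truth gives 8, best alternative gives 8.
(Remaining 58 profiles checked similarly; truth is weakly best in each.)
In every case the truthful report is at least as good as any alternative, so it is a dominant strategy.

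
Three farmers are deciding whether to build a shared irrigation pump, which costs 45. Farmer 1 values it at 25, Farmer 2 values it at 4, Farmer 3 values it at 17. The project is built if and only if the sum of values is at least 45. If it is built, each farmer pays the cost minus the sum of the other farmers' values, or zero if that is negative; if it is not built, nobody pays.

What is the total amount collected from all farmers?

43

Total value 46 ≥ cost 45, so it is built.
Farmer 1: others sum to 21; max(0, 45 - 21) = 24.
Farmer 2: others sum to 42; max(0, 45 - 42) = 3.
Farmer 3: others sum to 29; max(0, 45 - 29) = 16.
Total collected = 24 + 3 + 16 = 43.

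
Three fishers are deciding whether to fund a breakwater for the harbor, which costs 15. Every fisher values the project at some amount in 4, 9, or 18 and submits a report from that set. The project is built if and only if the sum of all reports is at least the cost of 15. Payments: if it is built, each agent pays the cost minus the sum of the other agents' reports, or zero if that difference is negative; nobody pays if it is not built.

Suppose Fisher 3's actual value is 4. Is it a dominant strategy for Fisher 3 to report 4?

Yes

Check each profile of the others' reports and compare truth against every alternative report.
Others report (4, 4): truth gives 0, best alternative gives -3.
Others report (4, 18): truth gives 4, best alternative gives 4.
Others report (9, 9): truth gives 4, best alternative gives 4.
Others report (9, 18): truth gives 4, best alternative gives 4.
Others report (18, 4): truth gives 4, best alternative gives 4.
Others report (18, 9): truth gives 4, best alternative gives 4.
(Remaining 3 profiles checked similarly; truth is weakly best in each.)
In every case the truthful report is at least as good as any alternative, so it is a dominant strategy.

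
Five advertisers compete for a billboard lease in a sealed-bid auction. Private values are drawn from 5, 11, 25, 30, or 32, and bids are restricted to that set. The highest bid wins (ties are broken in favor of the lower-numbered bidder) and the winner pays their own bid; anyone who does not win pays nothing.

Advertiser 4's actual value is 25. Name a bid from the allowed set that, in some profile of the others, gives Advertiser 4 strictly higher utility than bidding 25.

Suppose Advertiser 1 bids 5, Advertiser 2 bids 5, Advertiser 3 bids 5 and Advertiser 5 bids 5.
Bid 25: wins, pays 25, utility 25 - 25 = 0.
Bid 11: wins, pays 11, utility 25 - 11 = 14.
So bidding 11 beats truth here (14 > 0).

11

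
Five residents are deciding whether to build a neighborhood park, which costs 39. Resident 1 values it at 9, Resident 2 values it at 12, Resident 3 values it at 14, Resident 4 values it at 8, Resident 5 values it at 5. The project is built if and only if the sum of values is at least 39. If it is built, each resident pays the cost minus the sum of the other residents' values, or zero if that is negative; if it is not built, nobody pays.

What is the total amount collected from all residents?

Total value 48 ≥ cost 39, so it is built.
Resident 1: others sum to 39; max(0, 39 - 39) = 0.
Resident 2: others sum to 36; max(0, 39 - 36) = 3.
Resident 3: others sum to 34; max(0, 39 - 34) = 5.
Resident 4: others sum to 40; max(0, 39 - 40) = 0.
Resident 5: others sum to 43; max(0, 39 - 43) = 0.
Total collected = 0 + 3 + 5 + 0 + 0 = 8.

8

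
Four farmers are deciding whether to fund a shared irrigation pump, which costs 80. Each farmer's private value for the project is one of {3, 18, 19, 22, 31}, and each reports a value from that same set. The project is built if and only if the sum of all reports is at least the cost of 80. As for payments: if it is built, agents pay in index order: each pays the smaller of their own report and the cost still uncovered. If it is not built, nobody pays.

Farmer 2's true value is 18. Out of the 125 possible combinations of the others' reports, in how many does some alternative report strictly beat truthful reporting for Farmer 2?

Others report (18, 31, 31): truth gives 0; report 3 gives 15 > 0. Violating.
Others report (19, 31, 31): truth gives 0; report 3 gives 15 > 0. Violating.
Others report (22, 31, 31): truth gives 0; report 3 gives 15 > 0. Violating.
Others report (31, 18, 31): truth gives 0; report 3 gives 15 > 0. Violating.
Others report (3, 3, 3): truth gives 0; no alternative beats it.
Others report (3, 3, 18): truth gives 0; no alternative beats it.
(Checking all 125 profiles: 10 have a profitable deviation, 115 do not.)

10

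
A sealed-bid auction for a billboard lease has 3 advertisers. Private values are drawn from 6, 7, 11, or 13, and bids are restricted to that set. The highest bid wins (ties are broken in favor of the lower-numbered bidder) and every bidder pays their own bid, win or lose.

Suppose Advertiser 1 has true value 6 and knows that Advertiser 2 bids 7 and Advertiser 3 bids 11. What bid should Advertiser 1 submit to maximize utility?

Bid 6: loses but pays 6, utility -6.
Bid 7: loses but pays 7, utility -7.
Bid 11: wins, pays 11, utility 6 - 11 = -5.
Bid 13: wins, pays 13, utility 6 - 13 = -7.
The best choice is 11 with utility -5.

11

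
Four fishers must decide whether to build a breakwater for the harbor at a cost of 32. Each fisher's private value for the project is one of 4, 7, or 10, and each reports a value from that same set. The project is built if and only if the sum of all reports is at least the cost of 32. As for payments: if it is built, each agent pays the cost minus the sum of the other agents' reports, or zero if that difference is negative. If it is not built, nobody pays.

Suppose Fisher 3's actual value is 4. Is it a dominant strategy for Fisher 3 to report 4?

Yes

Check each profile of the others' reports and compare truth against every alternative report.
Others report (7, 10, 10): truth gives 0, best alternative gives -1.
Others report (10, 7, 10): truth gives 0, best alternative gives -1.
Others report (10, 10, 7): truth gives 0, best alternative gives -1.
Others report (10, 10, 10): truth gives 2, best alternative gives 2.
Others report (4, 4, 4): truth gives 0, best alternative gives 0.
Others report (4, 4, 7): truth gives 0, best alternative gives 0.
(Remaining 21 profiles checked similarly; truth is weakly best in each.)
In every case the truthful report is at least as good as any alternative, so it is a dominant strategy.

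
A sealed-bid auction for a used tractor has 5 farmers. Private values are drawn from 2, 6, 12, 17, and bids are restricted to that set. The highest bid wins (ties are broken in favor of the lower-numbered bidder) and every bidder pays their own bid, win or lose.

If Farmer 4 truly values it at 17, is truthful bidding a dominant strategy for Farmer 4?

No

Consider the case where Farmer 1 bids 2, Farmer 2 bids 2, Farmer 3 bids 2 and Farmer 5 bids 2.
Truthful bid 17: wins, pays 17, utility 17 - 17 = 0.
Bid 6 instead: wins, pays 6, utility 17 - 6 = 11.
Since 11 > 0, bidding 6 is strictly better here, so truthful bidding is not dominant.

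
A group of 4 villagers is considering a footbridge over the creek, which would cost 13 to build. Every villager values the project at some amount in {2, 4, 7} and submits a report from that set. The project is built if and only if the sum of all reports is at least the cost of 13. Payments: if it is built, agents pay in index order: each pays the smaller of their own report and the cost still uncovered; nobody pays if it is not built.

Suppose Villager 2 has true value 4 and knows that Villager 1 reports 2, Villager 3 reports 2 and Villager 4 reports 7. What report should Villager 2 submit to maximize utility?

Report 2: project built, pays 2, utility 4 - 2 = 2.
Report 4: project built, pays 4, utility 4 - 4 = 0.
Report 7: project built, pays 7, utility 4 - 7 = -3.
The best choice is 2 with utility 2.

2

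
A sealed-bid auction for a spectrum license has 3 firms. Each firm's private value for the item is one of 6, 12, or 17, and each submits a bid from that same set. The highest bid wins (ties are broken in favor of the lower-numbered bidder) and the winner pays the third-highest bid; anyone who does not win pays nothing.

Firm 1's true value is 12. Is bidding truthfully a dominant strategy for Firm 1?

Consider the case where Firm 2 bids 6 and Firm 3 bids 17.
Truthful bid 12: loses, pays 0, utility 0.
Bid 17 instead: wins, pays 6, utility 12 - 6 = 6.
Since 6 > 0, bidding 17 is strictly better here, so truthful bidding is not dominant.

No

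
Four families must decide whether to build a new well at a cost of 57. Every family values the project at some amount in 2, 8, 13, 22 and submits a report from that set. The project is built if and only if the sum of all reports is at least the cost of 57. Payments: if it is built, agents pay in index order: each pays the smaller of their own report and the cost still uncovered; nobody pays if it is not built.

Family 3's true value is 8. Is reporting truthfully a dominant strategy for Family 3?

Consider the case where Family 1 reports 13, Family 2 reports 22 and Family 4 reports 22.
Truthful report 8: project built, pays 8, utility 8 - 8 = 0.
Report 2 instead: project built, pays 2, utility 8 - 2 = 6.
Since 6 > 0, reporting 2 is strictly better here, so truthful reporting is not dominant.

No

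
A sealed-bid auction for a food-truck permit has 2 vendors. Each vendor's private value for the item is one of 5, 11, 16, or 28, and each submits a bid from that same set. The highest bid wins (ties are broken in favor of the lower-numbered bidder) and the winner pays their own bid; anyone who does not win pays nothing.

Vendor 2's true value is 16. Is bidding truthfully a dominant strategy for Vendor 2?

No

Consider the case where Vendor 1 bids 5.
Truthful bid 16: wins, pays 16, utility 16 - 16 = 0.
Bid 11 instead: wins, pays 11, utility 16 - 11 = 5.
Since 5 > 0, bidding 11 is strictly better here, so truthful bidding is not dominant.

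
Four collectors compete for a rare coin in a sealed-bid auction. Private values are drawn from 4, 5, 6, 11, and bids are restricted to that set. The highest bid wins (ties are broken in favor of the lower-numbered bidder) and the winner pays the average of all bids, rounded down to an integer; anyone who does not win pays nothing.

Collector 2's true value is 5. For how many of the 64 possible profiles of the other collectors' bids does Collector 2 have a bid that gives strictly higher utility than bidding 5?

1

Others bid (5, 4, 4): truth gives 0; bid 6 gives 1 > 0. Violating.
Others bid (4, 4, 4): truth gives 1; no alternative beats it.
Others bid (4, 4, 5): truth gives 1; no alternative beats it.
(Checking all 64 profiles: 1 has a profitable deviation, 63 do not.)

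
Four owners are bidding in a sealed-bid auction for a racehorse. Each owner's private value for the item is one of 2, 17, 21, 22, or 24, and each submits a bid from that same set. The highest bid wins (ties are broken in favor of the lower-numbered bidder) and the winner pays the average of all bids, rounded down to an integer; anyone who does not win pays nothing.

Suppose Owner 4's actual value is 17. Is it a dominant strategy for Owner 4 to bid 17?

Consider the case where Owner 1 bids 2, Owner 2 bids 2 and Owner 3 bids 17.
Truthful bid 17: loses, pays 0, utility 0.
Bid 21 instead: wins, pays 10, utility 17 - 10 = 7.
Since 7 > 0, bidding 21 is strictly better here, so truthful bidding is not dominant.

No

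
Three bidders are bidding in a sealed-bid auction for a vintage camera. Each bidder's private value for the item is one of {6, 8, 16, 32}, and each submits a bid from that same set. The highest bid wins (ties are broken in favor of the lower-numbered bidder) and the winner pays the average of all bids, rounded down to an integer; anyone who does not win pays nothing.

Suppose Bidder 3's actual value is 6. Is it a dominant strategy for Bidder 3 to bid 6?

Yes

Check each profile of the others' bids and compare truth against every alternative bid.
Others bid (6, 6): truth gives 0, best alternative gives 0.
Others bid (6, 8): truth gives 0, best alternative gives 0.
Others bid (6, 16): truth gives 0, best alternative gives 0.
Others bid (6, 32): truth gives 0, best alternative gives 0.
Others bid (8, 6): truth gives 0, best alternative gives 0.
Others bid (8, 8): truth gives 0, best alternative gives 0.
(Remaining 10 profiles checked similarly; truth is weakly best in each.)
In every case the truthful bid is at least as good as any alternative, so it is a dominant strategy.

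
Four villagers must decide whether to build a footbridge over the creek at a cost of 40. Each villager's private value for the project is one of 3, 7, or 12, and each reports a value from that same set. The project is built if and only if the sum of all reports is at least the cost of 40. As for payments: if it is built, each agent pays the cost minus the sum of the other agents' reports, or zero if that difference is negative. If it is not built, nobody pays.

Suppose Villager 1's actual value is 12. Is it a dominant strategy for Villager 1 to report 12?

Check each profile of the others' reports and compare truth against every alternative report.
Others report (7, 12, 12): truth gives 3, best alternative gives 0.
Others report (12, 7, 12): truth gives 3, best alternative gives 0.
Others report (12, 12, 7): truth gives 3, best alternative gives 0.
Others report (12, 12, 12): truth gives 8, best alternative gives 8.
Others report (3, 3, 3): truth gives 0, best alternative gives 0.
Others report (3, 3, 7): truth gives 0, best alternative gives 0.
(Remaining 21 profiles checked similarly; truth is weakly best in each.)
In every case the truthful report is at least as good as any alternative, so it is a dominant strategy.

Yes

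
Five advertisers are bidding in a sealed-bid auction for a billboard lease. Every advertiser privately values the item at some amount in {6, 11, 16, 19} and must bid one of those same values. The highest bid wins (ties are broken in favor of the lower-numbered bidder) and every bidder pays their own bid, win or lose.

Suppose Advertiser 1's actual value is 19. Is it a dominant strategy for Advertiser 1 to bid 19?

No

Consider the case where Advertiser 2 bids 6, Advertiser 3 bids 6, Advertiser 4 bids 6 and Advertiser 5 bids 6.
Truthful bid 19: wins, pays 19, utility 19 - 19 = 0.
Bid 6 instead: wins, pays 6, utility 19 - 6 = 13.
Since 13 > 0, bidding 6 is strictly better here, so truthful bidding is not dominant.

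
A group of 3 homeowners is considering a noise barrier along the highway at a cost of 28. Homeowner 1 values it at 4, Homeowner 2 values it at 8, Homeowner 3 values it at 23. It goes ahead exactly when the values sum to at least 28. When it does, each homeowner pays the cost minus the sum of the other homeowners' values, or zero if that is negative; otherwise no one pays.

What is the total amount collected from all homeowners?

Total value 35 ≥ cost 28, so it is built.
Homeowner 1: others sum to 31; max(0, 28 - 31) = 0.
Homeowner 2: others sum to 27; max(0, 28 - 27) = 1.
Homeowner 3: others sum to 12; max(0, 28 - 12) = 16.
Total collected = 0 + 1 + 16 = 17.

17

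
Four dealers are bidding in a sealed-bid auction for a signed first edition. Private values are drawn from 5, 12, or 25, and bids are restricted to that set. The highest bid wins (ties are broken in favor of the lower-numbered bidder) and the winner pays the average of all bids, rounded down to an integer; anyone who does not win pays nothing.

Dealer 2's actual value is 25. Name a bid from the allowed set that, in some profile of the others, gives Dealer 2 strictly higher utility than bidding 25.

12

Suppose Dealer 1 bids 5, Dealer 3 bids 5 and Dealer 4 bids 5.
Bid 25: wins, pays 10, utility 25 - 10 = 15.
Bid 12: wins, pays 6, utility 25 - 6 = 19.
So bidding 12 beats truth here (19 > 15).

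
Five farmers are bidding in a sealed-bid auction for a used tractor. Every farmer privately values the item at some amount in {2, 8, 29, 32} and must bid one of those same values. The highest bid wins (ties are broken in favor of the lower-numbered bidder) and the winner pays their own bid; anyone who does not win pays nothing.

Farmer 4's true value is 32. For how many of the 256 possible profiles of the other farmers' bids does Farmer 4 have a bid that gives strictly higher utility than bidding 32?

24

Others bid (2, 2, 2, 2): truth gives 0; bid 8 gives 24 > 0. Violating.
Others bid (2, 2, 2, 8): truth gives 0; bid 8 gives 24 > 0. Violating.
Others bid (2, 2, 2, 29): truth gives 0; bid 29 gives 3 > 0. Violating.
Others bid (2, 2, 8, 2): truth gives 0; bid 29 gives 3 > 0. Violating.
Others bid (2, 2, 2, 32): truth gives 0; no alternative beats it.
Others bid (2, 2, 8, 32): truth gives 0; no alternative beats it.
(Checking all 256 profiles: 24 have a profitable deviation, 232 do not.)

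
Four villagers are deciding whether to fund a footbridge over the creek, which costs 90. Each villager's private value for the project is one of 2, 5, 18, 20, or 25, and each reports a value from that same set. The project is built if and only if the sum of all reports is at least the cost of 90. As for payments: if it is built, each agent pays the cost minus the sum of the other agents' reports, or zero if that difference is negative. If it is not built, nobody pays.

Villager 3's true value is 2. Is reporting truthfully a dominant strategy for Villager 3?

Yes

Check each profile of the others' reports and compare truth against every alternative report.
Others report (2, 2, 2): truth gives 0, best alternative gives 0.
Others report (2, 2, 5): truth gives 0, best alternative gives 0.
Others report (2, 2, 18): truth gives 0, best alternative gives 0.
Others report (2, 2, 20): truth gives 0, best alternative gives 0.
Others report (2, 2, 25): truth gives 0, best alternative gives 0.
Others report (2, 5, 2): truth gives 0, best alternative gives 0.
(Remaining 119 profiles checked similarly; truth is weakly best in each.)
In every case the truthful report is at least as good as any alternative, so it is a dominant strategy.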